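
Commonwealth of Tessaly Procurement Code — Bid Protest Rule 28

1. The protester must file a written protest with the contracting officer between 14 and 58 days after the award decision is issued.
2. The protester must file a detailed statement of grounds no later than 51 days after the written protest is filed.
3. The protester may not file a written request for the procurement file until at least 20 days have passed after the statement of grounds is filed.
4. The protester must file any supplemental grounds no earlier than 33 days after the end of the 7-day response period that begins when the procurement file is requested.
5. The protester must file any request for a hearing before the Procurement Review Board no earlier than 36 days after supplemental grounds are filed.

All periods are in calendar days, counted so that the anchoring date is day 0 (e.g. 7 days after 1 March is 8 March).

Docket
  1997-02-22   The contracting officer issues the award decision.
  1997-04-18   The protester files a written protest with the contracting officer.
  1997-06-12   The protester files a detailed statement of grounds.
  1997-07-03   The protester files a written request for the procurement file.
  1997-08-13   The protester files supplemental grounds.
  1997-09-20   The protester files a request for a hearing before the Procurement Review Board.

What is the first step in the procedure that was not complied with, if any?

Step 2

Step 1: the window is 14–58 days after 1997-02-22 (when the award decision is issued), so 1997-03-08 through 1997-04-21; done 1997-04-18 — within the window.
Step 2: 51 days after 1997-04-18 (when the written protest is filed) is 1997-06-08; done 1997-06-12 — 4 days late.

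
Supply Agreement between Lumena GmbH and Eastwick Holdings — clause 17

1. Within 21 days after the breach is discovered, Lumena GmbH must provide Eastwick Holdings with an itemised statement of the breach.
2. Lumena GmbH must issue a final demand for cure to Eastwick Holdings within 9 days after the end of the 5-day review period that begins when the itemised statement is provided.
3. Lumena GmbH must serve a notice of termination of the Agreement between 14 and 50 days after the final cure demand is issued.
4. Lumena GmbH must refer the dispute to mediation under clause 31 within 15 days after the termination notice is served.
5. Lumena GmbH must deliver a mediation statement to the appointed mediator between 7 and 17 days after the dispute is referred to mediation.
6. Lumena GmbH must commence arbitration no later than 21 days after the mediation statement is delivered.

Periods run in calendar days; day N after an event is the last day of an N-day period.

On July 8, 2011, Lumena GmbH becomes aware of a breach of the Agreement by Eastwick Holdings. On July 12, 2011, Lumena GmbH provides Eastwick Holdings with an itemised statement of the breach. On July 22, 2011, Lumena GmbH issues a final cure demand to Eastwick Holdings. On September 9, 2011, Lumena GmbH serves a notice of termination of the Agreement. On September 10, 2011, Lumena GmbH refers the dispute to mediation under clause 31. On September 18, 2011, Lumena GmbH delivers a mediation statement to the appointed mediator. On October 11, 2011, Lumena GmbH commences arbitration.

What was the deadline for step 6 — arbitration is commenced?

Step 6 runs from September 18, 2011, when the mediation statement is delivered. 21 days after September 18, 2011 is October 9, 2011.

October 9, 2011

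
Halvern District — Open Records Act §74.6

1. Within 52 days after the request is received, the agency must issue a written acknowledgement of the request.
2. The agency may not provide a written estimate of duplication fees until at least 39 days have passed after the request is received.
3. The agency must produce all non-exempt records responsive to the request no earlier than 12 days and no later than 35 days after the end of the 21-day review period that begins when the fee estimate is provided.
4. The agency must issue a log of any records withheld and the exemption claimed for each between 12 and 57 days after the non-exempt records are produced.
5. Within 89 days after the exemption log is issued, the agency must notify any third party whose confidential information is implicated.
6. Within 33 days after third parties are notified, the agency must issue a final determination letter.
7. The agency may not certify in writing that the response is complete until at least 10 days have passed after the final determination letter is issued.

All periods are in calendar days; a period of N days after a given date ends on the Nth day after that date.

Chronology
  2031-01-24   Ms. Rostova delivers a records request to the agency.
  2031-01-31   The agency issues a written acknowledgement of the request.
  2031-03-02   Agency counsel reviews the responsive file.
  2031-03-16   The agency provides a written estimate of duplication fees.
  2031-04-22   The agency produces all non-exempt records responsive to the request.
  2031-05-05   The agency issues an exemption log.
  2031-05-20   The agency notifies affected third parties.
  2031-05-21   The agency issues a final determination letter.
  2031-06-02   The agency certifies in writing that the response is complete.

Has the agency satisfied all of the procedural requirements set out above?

Yes

Step 1 — counting 52 days from 2031-01-24 (when the request is received) gives a deadline of 2031-03-17; completed 2031-01-31, before the deadline.
Step 2 — must wait 39 days from 2031-01-24 (when the request is received), so not before 2031-03-04; done 2031-03-16, after the minimum wait.
Step 3 — 12 and 35 days from 2031-04-06 (end of the 21-day review period, which began when the fee estimate is provided on 2031-03-16) are 2031-04-18 and 2031-05-11 respectively; 2031-04-22 falls inside that range.
Step 4 — 12 and 57 days from 2031-04-22 (when the non-exempt records are produced) are 2031-05-04 and 2031-06-18 respectively; 2031-05-05 falls inside that range.
Step 5 — counting 89 days from 2031-05-05 (when the exemption log is issued) gives a deadline of 2031-08-02; 2031-05-20 is within that limit.
Step 6 — counting 33 days from 2031-05-20 (when third parties are notified) gives a deadline of 2031-06-22; done 2031-05-21 — timely.
Step 7 — must wait 10 days from 2031-05-21 (when the final determination letter is issued), so not before 2031-05-31; 2031-06-02 is on or after that date.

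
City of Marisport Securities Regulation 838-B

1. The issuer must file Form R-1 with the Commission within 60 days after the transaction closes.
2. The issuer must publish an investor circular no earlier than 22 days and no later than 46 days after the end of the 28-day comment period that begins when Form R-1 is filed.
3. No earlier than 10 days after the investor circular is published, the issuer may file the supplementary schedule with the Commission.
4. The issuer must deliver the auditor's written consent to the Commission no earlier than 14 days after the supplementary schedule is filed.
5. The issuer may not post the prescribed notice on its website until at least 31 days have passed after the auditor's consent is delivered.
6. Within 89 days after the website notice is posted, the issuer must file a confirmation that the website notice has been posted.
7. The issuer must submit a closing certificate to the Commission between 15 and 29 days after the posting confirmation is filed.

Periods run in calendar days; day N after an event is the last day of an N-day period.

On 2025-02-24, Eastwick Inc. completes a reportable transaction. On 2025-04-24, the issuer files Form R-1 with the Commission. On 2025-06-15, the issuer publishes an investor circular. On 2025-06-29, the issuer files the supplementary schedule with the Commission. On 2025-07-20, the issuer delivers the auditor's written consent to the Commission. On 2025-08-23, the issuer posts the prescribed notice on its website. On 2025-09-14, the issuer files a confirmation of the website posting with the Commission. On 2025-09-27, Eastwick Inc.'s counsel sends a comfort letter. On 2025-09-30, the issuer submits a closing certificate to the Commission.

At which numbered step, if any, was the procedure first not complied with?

None — every step was satisfied

(1) due by 2025-02-24 + 60 days = 2025-04-25; done 2025-04-24 — timely.
(2) the permitted window runs from 2025-05-22 + 22 = 2025-06-13 to 2025-05-22 + 46 = 2025-07-07; 2025-06-15 falls inside that range.
(3) permitted from 2025-06-15 + 10 days = 2025-06-25 onward; done 2025-06-29 — permitted.
(4) permitted from 2025-06-29 + 14 days = 2025-07-13 onward; 2025-07-20 is on or after that date.
(5) permitted from 2025-07-20 + 31 days = 2025-08-20 onward; done 2025-08-23 — permitted.
(6) due by 2025-08-23 + 89 days = 2025-11-20; done 2025-09-14 — timely.
(7) the permitted window runs from 2025-09-14 + 15 = 2025-09-29 to 2025-09-14 + 29 = 2025-10-13; done 2025-09-30 — within the window.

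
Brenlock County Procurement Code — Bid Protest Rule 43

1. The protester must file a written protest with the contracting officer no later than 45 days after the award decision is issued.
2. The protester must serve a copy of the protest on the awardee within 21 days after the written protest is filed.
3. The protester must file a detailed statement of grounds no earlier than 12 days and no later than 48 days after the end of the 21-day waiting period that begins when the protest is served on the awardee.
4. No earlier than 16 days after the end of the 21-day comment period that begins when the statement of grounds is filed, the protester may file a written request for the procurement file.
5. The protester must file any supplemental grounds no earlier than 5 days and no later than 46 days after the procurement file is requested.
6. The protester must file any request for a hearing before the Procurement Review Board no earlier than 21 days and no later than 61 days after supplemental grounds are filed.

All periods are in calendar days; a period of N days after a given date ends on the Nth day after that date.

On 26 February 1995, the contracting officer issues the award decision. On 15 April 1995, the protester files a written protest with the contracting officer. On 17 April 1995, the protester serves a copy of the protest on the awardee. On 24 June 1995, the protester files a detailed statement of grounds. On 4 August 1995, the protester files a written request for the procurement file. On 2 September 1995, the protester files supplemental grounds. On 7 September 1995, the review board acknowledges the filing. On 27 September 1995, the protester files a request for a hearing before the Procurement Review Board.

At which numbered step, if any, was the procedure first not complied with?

Step 1 — counting 45 days from 26 February 1995 (when the award decision is issued) gives a deadline of 12 April 1995; done 15 April 1995 — 3 days late.
Later steps need not be reached.

Step 1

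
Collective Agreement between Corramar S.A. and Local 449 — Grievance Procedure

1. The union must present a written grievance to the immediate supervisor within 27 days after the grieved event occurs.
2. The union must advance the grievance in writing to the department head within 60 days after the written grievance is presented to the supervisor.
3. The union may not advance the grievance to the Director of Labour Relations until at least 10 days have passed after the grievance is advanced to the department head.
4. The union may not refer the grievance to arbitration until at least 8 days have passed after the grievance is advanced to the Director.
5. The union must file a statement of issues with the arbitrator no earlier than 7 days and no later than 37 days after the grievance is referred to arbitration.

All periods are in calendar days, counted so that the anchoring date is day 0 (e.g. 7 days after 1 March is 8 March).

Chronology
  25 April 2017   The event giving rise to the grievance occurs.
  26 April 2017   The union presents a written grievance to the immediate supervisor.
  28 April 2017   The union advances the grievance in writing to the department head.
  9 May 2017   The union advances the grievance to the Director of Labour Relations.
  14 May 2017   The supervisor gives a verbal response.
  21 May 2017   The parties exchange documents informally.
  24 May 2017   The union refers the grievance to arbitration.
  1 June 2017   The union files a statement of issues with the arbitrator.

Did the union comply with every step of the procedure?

Step 1: 27 days after 25 April 2017 (when the grieved event occurs) is 22 May 2017; 26 April 2017 is within that limit.
Step 2: 60 days after 26 April 2017 (when the written grievance is presented to the supervisor) is 25 June 2017; completed 28 April 2017, before the deadline.
Step 3: the earliest permitted date is 10 days after 28 April 2017 (when the grievance is advanced to the department head), i.e. 8 May 2017; done 9 May 2017 — permitted.
Step 4: the earliest permitted date is 8 days after 9 May 2017 (when the grievance is advanced to the Director), i.e. 17 May 2017; done 24 May 2017 — permitted.
Step 5: the window is 7–37 days after 24 May 2017 (when the grievance is referred to arbitration), so 31 May 2017 through 30 June 2017; 1 June 2017 falls inside that range.

Yes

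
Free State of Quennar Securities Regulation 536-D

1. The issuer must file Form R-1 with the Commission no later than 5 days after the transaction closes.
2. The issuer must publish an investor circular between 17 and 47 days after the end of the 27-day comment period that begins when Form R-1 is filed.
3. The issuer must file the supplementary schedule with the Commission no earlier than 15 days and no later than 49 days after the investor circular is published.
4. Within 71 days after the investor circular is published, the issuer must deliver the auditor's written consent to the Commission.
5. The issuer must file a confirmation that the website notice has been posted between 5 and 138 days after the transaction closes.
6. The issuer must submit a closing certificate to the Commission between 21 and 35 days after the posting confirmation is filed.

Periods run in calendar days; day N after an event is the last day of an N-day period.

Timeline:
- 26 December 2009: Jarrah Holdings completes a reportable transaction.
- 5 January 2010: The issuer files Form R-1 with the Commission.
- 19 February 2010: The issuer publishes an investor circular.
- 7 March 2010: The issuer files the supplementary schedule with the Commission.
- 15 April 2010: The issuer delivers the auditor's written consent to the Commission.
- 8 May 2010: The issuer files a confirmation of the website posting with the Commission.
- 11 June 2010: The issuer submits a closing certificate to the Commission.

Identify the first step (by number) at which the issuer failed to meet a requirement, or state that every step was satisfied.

(1) due by 26 December 2009 + 5 days = 31 December 2009; 5 January 2010 misses that deadline by 5 days.

Step 1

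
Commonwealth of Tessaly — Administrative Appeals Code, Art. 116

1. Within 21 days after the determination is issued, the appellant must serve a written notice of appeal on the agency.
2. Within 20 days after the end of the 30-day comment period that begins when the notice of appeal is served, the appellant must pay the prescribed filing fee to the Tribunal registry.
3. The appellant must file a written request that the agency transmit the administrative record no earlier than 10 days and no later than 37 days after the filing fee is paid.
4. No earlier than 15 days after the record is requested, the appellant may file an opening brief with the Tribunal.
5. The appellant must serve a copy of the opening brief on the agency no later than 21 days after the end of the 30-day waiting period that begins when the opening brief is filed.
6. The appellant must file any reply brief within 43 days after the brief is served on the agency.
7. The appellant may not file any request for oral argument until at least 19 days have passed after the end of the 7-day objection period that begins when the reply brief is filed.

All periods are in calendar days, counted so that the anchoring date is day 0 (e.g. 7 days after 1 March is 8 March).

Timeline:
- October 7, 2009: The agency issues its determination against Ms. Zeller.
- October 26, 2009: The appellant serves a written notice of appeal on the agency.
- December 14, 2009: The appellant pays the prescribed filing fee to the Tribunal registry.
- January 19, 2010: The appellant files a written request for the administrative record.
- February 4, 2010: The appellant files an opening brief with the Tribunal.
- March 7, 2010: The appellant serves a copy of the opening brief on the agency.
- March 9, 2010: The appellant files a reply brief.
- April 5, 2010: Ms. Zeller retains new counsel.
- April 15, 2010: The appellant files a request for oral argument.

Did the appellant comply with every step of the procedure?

Yes

Step 1: 21 days after October 7, 2009 (when the determination is issued) is October 28, 2009; October 26, 2009 is within that limit.
Step 2: 20 days after November 25, 2009 (end of the 30-day comment period, which began when the notice of appeal is served on October 26, 2009) is December 15, 2009; completed December 14, 2009, before the deadline.
Step 3: the window is 10–37 days after December 14, 2009 (when the filing fee is paid), so December 24, 2009 through January 20, 2010; January 19, 2010 falls inside that range.
Step 4: the earliest permitted date is 15 days after January 19, 2010 (when the record is requested), i.e. February 3, 2010; February 4, 2010 is on or after that date.
Step 5: 21 days after March 6, 2010 (end of the 30-day waiting period, which began when the opening brief is filed on February 4, 2010) is March 27, 2010; March 7, 2010 is within that limit.
Step 6: 43 days after March 7, 2010 (when the brief is served on the agency) is April 19, 2010; done March 9, 2010 — timely.
Step 7: the earliest permitted date is 19 days after March 16, 2010 (end of the 7-day objection period, which began when the reply brief is filed on March 9, 2010), i.e. April 4, 2010; done April 15, 2010 — permitted.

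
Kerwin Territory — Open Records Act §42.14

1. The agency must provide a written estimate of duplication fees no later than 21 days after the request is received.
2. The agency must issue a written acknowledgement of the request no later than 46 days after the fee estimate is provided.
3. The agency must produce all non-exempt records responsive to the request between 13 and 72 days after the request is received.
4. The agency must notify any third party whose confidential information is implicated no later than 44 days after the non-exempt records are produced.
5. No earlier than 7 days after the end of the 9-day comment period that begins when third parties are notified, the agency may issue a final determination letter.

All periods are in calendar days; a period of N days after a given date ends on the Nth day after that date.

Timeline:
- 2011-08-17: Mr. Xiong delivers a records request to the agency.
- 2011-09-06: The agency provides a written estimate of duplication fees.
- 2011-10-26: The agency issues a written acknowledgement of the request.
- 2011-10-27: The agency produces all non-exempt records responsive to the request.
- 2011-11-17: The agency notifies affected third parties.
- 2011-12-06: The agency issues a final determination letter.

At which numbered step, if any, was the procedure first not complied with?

Step 1: 21 days after 2011-08-17 (when the request is received) is 2011-09-07; completed 2011-09-06, before the deadline.
Step 2: 46 days after 2011-09-06 (when the fee estimate is provided) is 2011-10-22; not done until 2011-10-26, 4 days after the deadline.

Step 2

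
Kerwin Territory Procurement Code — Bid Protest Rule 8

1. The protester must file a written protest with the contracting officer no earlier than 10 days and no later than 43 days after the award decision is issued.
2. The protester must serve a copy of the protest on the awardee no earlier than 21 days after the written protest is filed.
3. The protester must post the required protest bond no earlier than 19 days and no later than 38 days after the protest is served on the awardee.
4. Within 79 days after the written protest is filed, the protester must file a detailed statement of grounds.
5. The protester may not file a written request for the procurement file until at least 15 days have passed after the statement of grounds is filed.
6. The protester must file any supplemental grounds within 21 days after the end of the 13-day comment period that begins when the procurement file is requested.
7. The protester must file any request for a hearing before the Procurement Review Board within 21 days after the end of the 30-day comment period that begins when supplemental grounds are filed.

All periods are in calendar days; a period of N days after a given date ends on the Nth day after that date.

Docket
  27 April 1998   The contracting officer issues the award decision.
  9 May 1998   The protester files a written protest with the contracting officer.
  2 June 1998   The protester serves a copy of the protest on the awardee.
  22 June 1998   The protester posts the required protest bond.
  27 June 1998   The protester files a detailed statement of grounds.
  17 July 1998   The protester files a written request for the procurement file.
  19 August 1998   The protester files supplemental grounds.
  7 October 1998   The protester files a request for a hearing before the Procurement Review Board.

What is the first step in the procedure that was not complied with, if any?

(1) the permitted window runs from 27 April 1998 + 10 = 7 May 1998 to 27 April 1998 + 43 = 9 June 1998; done 9 May 1998 — within the window.
(2) permitted from 9 May 1998 + 21 days = 30 May 1998 onward; done 2 June 1998 — permitted.
(3) the permitted window runs from 2 June 1998 + 19 = 21 June 1998 to 2 June 1998 + 38 = 10 July 1998; done 22 June 1998, which is between those dates.
(4) due by 9 May 1998 + 79 days = 27 July 1998; done 27 June 1998 — timely.
(5) permitted from 27 June 1998 + 15 days = 12 July 1998 onward; done 17 July 1998 — permitted.
(6) due by 30 July 1998 + 21 days = 20 August 1998; completed 19 August 1998, before the deadline.
(7) due by 18 September 1998 + 21 days = 9 October 1998; done 7 October 1998 — timely.

None — every step was satisfied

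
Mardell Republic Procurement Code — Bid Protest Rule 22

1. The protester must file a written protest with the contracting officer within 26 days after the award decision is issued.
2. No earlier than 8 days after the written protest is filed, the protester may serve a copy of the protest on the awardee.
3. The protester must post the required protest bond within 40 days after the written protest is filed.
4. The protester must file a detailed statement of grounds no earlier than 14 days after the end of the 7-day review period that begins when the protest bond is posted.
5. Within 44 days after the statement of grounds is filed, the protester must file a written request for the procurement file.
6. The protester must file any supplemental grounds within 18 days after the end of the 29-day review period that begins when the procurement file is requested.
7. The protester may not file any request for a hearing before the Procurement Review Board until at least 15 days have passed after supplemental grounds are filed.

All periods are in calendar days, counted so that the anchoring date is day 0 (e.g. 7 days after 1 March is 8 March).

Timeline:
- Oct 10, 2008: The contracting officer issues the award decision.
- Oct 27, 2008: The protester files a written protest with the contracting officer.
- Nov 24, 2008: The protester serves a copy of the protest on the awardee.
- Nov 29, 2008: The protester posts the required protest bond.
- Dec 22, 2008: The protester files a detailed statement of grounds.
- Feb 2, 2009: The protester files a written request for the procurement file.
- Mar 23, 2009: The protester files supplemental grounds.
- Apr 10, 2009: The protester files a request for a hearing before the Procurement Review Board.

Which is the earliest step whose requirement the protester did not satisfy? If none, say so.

Step 1 — counting 26 days from Oct 10, 2008 (when the award decision is issued) gives a deadline of Nov 5, 2008; completed Oct 27, 2008, before the deadline.
Step 2 — must wait 8 days from Oct 27, 2008 (when the written protest is filed), so not before Nov 4, 2008; Nov 24, 2008 is on or after that date.
Step 3 — counting 40 days from Oct 27, 2008 (when the written protest is filed) gives a deadline of Dec 6, 2008; completed Nov 29, 2008, before the deadline.
Step 4 — must wait 14 days from Dec 6, 2008 (end of the 7-day review period, which began when the protest bond is posted on Nov 29, 2008), so not before Dec 20, 2008; done Dec 22, 2008, after the minimum wait.
Step 5 — counting 44 days from Dec 22, 2008 (when the statement of grounds is filed) gives a deadline of Feb 4, 2009; completed Feb 2, 2009, before the deadline.
Step 6 — counting 18 days from Mar 3, 2009 (end of the 29-day review period, which began when the procurement file is requested on Feb 2, 2009) gives a deadline of Mar 21, 2009; not done until Mar 23, 2009, 2 days after the deadline.
The analysis stops there.

Step 6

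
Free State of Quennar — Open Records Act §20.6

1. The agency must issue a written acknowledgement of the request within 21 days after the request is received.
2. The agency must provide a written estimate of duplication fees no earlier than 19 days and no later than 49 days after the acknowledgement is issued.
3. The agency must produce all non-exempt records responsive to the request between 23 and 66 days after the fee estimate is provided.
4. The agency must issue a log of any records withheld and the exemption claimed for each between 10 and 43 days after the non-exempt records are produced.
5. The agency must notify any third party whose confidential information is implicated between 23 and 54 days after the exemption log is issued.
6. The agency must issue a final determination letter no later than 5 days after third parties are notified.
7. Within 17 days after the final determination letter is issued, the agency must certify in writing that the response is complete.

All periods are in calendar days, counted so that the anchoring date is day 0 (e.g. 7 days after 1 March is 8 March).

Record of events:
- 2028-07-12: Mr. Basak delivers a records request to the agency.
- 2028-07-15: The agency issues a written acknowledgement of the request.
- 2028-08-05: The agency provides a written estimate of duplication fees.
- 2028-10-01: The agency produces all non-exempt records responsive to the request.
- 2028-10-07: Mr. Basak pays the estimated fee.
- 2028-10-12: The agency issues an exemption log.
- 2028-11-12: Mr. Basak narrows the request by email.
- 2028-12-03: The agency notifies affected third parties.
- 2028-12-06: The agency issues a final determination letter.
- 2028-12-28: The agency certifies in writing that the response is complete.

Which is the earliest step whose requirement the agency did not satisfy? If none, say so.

Step 7

Step 1: 21 days after 2028-07-12 (when the request is received) is 2028-08-02; 2028-07-15 is within that limit.
Step 2: the window is 19–49 days after 2028-07-15 (when the acknowledgement is issued), so 2028-08-03 through 2028-09-02; done 2028-08-05 — within the window.
Step 3: the window is 23–66 days after 2028-08-05 (when the fee estimate is provided), so 2028-08-28 through 2028-10-10; done 2028-10-01, which is between those dates.
Step 4: the window is 10–43 days after 2028-10-01 (when the non-exempt records are produced), so 2028-10-11 through 2028-11-13; done 2028-10-12, which is between those dates.
Step 5: the window is 23–54 days after 2028-10-12 (when the exemption log is issued), so 2028-11-04 through 2028-12-05; done 2028-12-03, which is between those dates.
Step 6: 5 days after 2028-12-03 (when third parties are notified) is 2028-12-08; 2028-12-06 is within that limit.
Step 7: 17 days after 2028-12-06 (when the final determination letter is issued) is 2028-12-23; done 2028-12-28 — 5 days late.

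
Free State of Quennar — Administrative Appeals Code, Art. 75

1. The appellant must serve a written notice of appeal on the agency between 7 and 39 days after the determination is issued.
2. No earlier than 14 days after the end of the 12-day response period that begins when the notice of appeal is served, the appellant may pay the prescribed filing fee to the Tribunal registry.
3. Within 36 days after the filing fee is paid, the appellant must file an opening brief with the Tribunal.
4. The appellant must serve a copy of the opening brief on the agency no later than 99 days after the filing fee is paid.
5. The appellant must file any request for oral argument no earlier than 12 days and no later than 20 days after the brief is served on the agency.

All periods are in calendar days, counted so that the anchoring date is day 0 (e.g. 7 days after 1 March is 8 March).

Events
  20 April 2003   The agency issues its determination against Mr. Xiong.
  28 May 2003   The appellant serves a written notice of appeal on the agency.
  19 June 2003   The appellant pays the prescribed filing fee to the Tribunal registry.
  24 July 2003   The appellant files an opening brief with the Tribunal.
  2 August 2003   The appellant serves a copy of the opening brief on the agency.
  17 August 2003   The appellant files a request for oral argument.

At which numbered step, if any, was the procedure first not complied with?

(1) the permitted window runs from 20 April 2003 + 7 = 27 April 2003 to 20 April 2003 + 39 = 29 May 2003; done 28 May 2003 — within the window.
(2) permitted from 9 June 2003 + 14 days = 23 June 2003 onward; acted on 19 June 2003, 4 days prematurely.
Later steps need not be reached.

Step 2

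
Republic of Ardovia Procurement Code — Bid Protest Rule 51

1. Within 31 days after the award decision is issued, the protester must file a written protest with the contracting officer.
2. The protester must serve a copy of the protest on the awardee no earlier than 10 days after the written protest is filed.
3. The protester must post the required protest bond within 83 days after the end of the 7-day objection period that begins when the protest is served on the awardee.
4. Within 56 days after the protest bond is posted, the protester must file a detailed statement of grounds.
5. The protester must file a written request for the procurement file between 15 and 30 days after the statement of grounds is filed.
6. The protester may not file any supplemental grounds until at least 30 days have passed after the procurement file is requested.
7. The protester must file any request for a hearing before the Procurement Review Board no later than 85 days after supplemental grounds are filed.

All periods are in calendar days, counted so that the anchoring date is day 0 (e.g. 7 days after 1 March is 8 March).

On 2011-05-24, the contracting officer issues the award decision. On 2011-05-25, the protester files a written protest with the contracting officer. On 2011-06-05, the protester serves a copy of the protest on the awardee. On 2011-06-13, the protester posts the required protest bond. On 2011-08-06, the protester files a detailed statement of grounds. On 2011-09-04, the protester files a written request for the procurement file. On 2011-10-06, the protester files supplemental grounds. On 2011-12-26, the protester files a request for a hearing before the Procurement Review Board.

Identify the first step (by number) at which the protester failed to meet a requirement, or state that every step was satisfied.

None — every step was satisfied

Step 1: 31 days after 2011-05-24 (when the award decision is issued) is 2011-06-24; completed 2011-05-25, before the deadline.
Step 2: the earliest permitted date is 10 days after 2011-05-25 (when the written protest is filed), i.e. 2011-06-04; done 2011-06-05 — permitted.
Step 3: 83 days after 2011-06-12 (end of the 7-day objection period, which began when the protest is served on the awardee on 2011-06-05) is 2011-09-03; 2011-06-13 is within that limit.
Step 4: 56 days after 2011-06-13 (when the protest bond is posted) is 2011-08-08; done 2011-08-06 — timely.
Step 5: the window is 15–30 days after 2011-08-06 (when the statement of grounds is filed), so 2011-08-21 through 2011-09-05; done 2011-09-04 — within the window.
Step 6: the earliest permitted date is 30 days after 2011-09-04 (when the procurement file is requested), i.e. 2011-10-04; done 2011-10-06 — permitted.
Step 7: 85 days after 2011-10-06 (when supplemental grounds are filed) is 2011-12-30; 2011-12-26 is within that limit.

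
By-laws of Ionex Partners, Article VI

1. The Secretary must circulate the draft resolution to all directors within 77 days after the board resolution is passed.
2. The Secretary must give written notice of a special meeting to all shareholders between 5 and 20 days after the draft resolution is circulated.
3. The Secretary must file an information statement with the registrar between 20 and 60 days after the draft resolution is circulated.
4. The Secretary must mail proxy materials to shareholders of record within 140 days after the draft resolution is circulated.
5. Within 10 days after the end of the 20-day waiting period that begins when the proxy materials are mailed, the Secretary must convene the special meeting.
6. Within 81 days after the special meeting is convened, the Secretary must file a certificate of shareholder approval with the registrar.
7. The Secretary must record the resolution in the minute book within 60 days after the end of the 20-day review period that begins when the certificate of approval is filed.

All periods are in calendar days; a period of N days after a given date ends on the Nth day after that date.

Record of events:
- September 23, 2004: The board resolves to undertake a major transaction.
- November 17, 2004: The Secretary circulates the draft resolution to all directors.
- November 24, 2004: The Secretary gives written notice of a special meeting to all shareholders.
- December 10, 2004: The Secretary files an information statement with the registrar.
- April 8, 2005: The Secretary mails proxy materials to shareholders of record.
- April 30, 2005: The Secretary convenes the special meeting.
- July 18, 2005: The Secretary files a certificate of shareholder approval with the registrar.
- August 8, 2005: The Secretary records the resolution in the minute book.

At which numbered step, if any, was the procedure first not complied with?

Step 4

Step 1: 77 days after September 23, 2004 (when the board resolution is passed) is December 9, 2004; completed November 17, 2004, before the deadline.
Step 2: the window is 5–20 days after November 17, 2004 (when the draft resolution is circulated), so November 22, 2004 through December 7, 2004; done November 24, 2004 — within the window.
Step 3: the window is 20–60 days after November 17, 2004 (when the draft resolution is circulated), so December 7, 2004 through January 16, 2005; done December 10, 2004 — within the window.
Step 4: 140 days after November 17, 2004 (when the draft resolution is circulated) is April 6, 2005; April 8, 2005 misses that deadline by 2 days.
No need to go further; step 4 was not satisfied.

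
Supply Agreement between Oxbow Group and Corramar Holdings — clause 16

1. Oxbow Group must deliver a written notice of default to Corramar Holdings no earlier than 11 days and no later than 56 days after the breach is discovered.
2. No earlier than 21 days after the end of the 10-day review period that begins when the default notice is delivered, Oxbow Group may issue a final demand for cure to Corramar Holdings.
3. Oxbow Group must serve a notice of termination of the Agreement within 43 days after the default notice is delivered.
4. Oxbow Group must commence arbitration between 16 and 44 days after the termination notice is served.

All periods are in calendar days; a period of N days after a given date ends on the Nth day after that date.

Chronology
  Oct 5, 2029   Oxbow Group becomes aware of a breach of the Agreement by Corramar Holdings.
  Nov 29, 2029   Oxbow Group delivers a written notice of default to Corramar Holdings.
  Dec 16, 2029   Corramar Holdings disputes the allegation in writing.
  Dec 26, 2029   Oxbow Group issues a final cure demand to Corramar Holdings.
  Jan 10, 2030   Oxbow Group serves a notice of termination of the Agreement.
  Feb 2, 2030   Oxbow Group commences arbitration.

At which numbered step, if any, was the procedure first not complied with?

Step 2

(1) the permitted window runs from Oct 5, 2029 + 11 = Oct 16, 2029 to Oct 5, 2029 + 56 = Nov 30, 2029; done Nov 29, 2029 — within the window.
(2) permitted from Dec 9, 2029 + 21 days = Dec 30, 2029 onward; Dec 26, 2029 is 4 days before the earliest permitted date.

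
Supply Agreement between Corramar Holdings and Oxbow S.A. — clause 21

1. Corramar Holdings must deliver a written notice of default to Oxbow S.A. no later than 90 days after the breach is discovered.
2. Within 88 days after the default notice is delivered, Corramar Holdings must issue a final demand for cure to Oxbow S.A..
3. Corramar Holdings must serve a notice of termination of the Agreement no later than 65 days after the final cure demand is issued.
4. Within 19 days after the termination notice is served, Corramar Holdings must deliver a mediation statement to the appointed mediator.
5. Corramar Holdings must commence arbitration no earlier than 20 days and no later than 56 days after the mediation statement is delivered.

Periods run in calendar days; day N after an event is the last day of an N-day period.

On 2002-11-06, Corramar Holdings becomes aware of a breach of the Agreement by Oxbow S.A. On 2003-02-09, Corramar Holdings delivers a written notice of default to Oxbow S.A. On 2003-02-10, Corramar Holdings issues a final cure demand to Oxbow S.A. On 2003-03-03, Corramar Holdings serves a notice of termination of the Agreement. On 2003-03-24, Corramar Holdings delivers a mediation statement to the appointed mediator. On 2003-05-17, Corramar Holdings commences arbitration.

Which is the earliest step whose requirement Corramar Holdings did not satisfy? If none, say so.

(1) due by 2002-11-06 + 90 days = 2003-02-04; not done until 2003-02-09, 5 days after the deadline.
That is the first point of non-compliance.

Step 1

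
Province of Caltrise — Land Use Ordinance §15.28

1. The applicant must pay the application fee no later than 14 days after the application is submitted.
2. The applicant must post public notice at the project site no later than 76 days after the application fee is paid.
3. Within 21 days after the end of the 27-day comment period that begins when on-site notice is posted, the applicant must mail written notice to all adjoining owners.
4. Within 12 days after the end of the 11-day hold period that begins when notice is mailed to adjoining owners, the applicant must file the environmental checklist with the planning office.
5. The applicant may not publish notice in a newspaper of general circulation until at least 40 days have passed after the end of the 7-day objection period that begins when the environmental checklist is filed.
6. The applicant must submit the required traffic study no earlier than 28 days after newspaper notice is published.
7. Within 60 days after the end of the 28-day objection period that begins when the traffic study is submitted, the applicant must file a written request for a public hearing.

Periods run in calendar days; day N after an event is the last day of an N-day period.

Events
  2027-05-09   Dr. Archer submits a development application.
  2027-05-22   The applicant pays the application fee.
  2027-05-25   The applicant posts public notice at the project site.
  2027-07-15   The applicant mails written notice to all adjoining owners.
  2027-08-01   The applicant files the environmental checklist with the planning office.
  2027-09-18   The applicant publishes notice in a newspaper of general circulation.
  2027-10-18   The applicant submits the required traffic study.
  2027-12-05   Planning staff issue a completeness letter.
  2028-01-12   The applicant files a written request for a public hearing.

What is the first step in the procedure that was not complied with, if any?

Step 3

Step 1 — counting 14 days from 2027-05-09 (when the application is submitted) gives a deadline of 2027-05-23; done 2027-05-22 — timely.
Step 2 — counting 76 days from 2027-05-22 (when the application fee is paid) gives a deadline of 2027-08-06; done 2027-05-25 — timely.
Step 3 — counting 21 days from 2027-06-21 (end of the 27-day comment period, which began when on-site notice is posted on 2027-05-25) gives a deadline of 2027-07-12; 2027-07-15 misses that deadline by 3 days.
No need to go further; step 3 was not satisfied.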